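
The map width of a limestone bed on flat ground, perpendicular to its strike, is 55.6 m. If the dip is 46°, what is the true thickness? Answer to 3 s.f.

40.0 m

True thickness t = w · sin(dip) = 55.6 × sin 46°
t = 55.6 × 0.7193 = 39.995 m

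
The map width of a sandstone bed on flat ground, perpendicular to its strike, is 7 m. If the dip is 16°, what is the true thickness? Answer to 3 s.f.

1.93 m

True thickness t = w · sin(dip) = 7 × sin 16°
t = 7 × 0.2756 = 1.929 m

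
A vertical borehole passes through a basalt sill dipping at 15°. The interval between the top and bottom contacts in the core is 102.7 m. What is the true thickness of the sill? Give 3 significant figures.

True thickness t = h · cos(dip) = 102.7 × cos 15°
t = 102.7 × 0.9659 = 99.201 m

99.2 m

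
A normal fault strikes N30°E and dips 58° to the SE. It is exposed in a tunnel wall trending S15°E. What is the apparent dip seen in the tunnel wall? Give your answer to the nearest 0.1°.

48.5°

Angle between strike (N30°E) and section (S15°E): β = 45°.
tan α = tan 58° × sin 45° = 1.6003 × 0.7071 = 1.1316
apparent dip = arctan 1.1316 = 48.53°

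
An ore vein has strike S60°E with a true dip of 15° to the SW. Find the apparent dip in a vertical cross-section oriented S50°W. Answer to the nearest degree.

The section lies 70° from the strike.
tan α = tan 15° × sin 70° = 0.2679 × 0.9397 = 0.2518
apparent dip = arctan 0.2518 = 14.13°

14°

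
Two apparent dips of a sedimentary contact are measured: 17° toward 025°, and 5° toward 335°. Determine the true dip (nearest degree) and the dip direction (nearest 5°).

The two traces are lines in the plane: v₁ = (sin 25°·cos 17°, cos 25°·cos 17°, −sin 17°), v₂ = (sin 335°·cos 5°, cos 335°·cos 5°, −sin 5°).
The plane normal is n = v₁ × v₂ ∝ (0.188, 0.158, 0.730).
Dip δ = arctan(|n_h|/n_z) = arctan(0.246/0.730) = 18.6°.
The horizontal component of n points toward azimuth atan2(n_x, n_y) = 50°, the dip direction.

true dip 19°, dip direction 050°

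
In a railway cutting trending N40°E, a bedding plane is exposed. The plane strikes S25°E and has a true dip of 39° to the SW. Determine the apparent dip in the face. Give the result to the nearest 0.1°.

36.3°

The section lies 65° from the strike.
tan α = tan 39° × sin 65° = 0.8098 × 0.9063 = 0.7339
α = arctan(0.7339) = 36.28°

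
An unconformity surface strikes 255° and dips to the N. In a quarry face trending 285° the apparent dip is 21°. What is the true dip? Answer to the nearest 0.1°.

37.5°

The section is 30° from the strike.
tan(true dip) = tan 21° / sin 30° = 0.7677
δ = arctan(0.7677) = 37.51°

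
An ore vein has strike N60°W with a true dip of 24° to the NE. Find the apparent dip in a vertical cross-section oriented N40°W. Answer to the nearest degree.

9°

The strike is N60°W and the section trends N40°W; the acute angle between them is β = 20°.
tan α = tan 24° × sin 20° = 0.4452 × 0.3420 = 0.1523
apparent dip = arctan 0.1523 = 8.66°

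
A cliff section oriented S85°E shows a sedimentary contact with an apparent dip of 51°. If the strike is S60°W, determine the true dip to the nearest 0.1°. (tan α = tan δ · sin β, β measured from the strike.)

β = acute angle between strike S60°W and section S85°E = 35°.
tan δ = tan α / sin β = tan 51° / sin 35° = 1.2349 / 0.5736 = 2.1530
δ = arctan(2.1530) = 65.09°

65.1°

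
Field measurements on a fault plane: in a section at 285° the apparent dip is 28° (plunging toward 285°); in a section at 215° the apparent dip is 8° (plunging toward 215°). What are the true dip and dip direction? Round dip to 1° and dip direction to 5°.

true dip 28°, dip direction 290°

Represent each trace as a vector plunging at its apparent dip toward its trend (east-north-up frame): v₁ = (-0.853, 0.229, -0.469), v₂ = (-0.568, -0.811, -0.139).
The plane normal is n = v₁ × v₂ ∝ (-0.413, 0.148, 0.822).
True dip = arccos(n_z / |n|) = arccos(0.8823) = 28.1°.
Dip direction = atan2(-0.413, 0.148) = 290° (azimuth of n's horizontal projection).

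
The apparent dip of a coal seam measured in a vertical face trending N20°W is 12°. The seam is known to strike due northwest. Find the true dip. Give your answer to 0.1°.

26.7°

The section is 25° from the strike.
tan δ = tan α / sin β = tan 12° / sin 25° = 0.2126 / 0.4226 = 0.5030
true dip = arctan 0.5030 = 26.70°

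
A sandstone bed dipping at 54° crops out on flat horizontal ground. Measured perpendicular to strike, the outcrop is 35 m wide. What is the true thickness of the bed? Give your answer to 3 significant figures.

True thickness t = w · sin(dip) = 35 × sin 54°
t = 35 × 0.8090 = 28.316 m

28.3 m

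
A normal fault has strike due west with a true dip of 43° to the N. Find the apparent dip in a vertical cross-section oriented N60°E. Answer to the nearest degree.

25°

Angle between strike (due west) and section (N60°E): β = 30°.
tan(apparent dip) = tan 43° · sin 30° = 0.4663
apparent dip = arctan 0.4663 = 25.00°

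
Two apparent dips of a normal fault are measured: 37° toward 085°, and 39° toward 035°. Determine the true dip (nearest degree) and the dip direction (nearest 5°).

true dip 41°, dip direction 055°

Represent each trace as a vector plunging at its apparent dip toward its trend (east-north-up frame): v₁ = (0.796, 0.070, -0.602), v₂ = (0.446, 0.637, -0.629).
Cross product v₁ × v₂ gives the pole to the plane: n ∝ (0.339, 0.232, 0.475).
Dip δ = arctan(|n_h|/n_z) = arctan(0.411/0.475) = 40.9°.
Dip direction = azimuth of (n_x, n_y) = atan2(0.339, 0.232) = 56°.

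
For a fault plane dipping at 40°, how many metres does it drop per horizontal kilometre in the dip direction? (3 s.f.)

839 m

drop per km = 1000 × tan 40° = 1000 × 0.8391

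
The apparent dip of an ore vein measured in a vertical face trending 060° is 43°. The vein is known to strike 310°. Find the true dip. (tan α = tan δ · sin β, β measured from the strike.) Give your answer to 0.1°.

β = acute angle between strike 310° and section 060° = 70°.
tan δ = tan α / sin β = tan 43° / sin 70° = 0.9325 / 0.9397 = 0.9924
δ = arctan(0.9924) = 44.78°

44.8°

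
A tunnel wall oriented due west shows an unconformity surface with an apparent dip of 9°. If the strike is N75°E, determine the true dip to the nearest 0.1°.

The section is 15° from the strike.
tan(true dip) = tan 9° / sin 15° = 0.6120
δ = arctan(0.6120) = 31.46°

31.5°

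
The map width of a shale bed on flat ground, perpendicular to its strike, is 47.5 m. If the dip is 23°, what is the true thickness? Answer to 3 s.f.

True thickness t = w · sin(dip) = 47.5 × sin 23°
t = 47.5 × 0.3907 = 18.560 m

18.6 m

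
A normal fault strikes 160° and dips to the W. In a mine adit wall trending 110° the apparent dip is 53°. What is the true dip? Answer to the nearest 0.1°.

60.0°

The section is 50° from the strike.
tan(true dip) = tan 53° / sin 50° = 1.7323
δ = arctan(1.7323) = 60.00°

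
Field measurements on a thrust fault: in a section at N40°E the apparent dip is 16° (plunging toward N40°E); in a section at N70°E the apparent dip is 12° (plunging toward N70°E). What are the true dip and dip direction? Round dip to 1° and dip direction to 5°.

The two traces are lines in the plane: v₁ = (sin 40°·cos 16°, cos 40°·cos 16°, −sin 16°), v₂ = (sin 70°·cos 12°, cos 70°·cos 12°, −sin 12°).
Cross product v₁ × v₂ gives the pole to the plane: n ∝ (0.061, 0.125, 0.470).
Dip δ = arctan(|n_h|/n_z) = arctan(0.139/0.470) = 16.5°.
Dip direction = atan2(0.061, 0.125) = 26° (azimuth of n's horizontal projection).

true dip 16°, dip direction 025°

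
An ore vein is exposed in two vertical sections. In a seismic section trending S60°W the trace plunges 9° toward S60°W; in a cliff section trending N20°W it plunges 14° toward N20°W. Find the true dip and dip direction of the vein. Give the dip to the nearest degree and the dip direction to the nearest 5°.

Each apparent-dip line lies in the plane. As unit vectors (x east, y north, z up), v₁ plunges 9°→S60°W and v₂ plunges 14°→N20°W.
Cross product v₁ × v₂ gives the pole to the plane: n ∝ (-0.262, 0.155, 0.944).
True dip = arccos(n_z / |n|) = arccos(0.9517) = 17.9°.
Dip direction = azimuth of (n_x, n_y) = atan2(-0.262, 0.155) = 301°.

true dip 18°, dip direction 300°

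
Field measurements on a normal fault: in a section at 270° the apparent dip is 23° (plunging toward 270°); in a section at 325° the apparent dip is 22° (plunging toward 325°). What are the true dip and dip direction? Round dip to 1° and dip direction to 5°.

true dip 25°, dip direction 295°

Each apparent-dip line lies in the plane. As unit vectors (x east, y north, z up), v₁ plunges 23°→270° and v₂ plunges 22°→325°.
The plane normal is n = v₁ × v₂ ∝ (-0.297, 0.137, 0.699).
True dip = arccos(n_z / |n|) = arccos(0.9059) = 25.1°.
Dip direction = atan2(-0.297, 0.137) = 295° (azimuth of n's horizontal projection).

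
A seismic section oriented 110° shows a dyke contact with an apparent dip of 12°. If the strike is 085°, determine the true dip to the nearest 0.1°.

β = acute angle between strike 085° and section 110° = 25°.
tan(true dip) = tan 12° / sin 25° = 0.5030
true dip = arctan 0.5030 = 26.70°

26.7°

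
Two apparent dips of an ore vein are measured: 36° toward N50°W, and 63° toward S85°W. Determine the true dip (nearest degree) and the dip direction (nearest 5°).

Represent each trace as a vector plunging at its apparent dip toward its trend (east-north-up frame): v₁ = (-0.620, 0.520, -0.588), v₂ = (-0.452, -0.040, -0.891).
n = v₁ × v₂ = (-0.487, -0.286, 0.260) (taken with n_z > 0).
Dip δ = arctan(|n_h|/n_z) = arctan(0.565/0.260) = 65.3°.
Dip direction = atan2(-0.487, -0.286) = 240° (azimuth of n's horizontal projection).

true dip 65°, dip direction 240°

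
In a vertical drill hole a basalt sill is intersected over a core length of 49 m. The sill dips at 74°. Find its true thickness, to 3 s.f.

True thickness t = h · cos(dip) = 49 × cos 74°
t = 49 × 0.2756 = 13.506 m

13.5 m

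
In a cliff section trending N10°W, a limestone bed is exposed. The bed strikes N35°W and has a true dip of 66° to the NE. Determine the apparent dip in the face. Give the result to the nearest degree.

44°

The strike is N35°W and the section trends N10°W; the acute angle between them is β = 25°.
tan(apparent dip) = tan 66° · sin 25° = 0.9492
apparent dip = arctan 0.9492 = 43.51°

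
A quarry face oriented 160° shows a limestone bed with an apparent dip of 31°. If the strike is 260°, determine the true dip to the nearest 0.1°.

β = acute angle between strike 260° and section 160° = 80°.
tan δ = tan α / sin β = tan 31° / sin 80° = 0.6009 / 0.9848 = 0.6101
true dip = arctan 0.6101 = 31.39°

31.4°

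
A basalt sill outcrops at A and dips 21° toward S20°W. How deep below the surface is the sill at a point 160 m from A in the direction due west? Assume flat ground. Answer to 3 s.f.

21.0 m

The hole lies 70° from the dip direction, so the down-dip offset is 160 × cos 70° = 54.72 m.
Depth = down-dip offset × tan(dip) = 54.72 × tan 21° = 54.72 × 0.3839
Depth = 21.01 m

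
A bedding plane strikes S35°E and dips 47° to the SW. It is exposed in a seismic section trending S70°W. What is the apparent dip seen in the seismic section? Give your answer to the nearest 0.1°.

The section lies 75° from the strike.
tan α = tan 47° × sin 75° = 1.0724 × 0.9659 = 1.0358
apparent dip = arctan 1.0358 = 46.01°

46.0°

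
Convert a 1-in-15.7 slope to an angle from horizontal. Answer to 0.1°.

tan θ = 1/15.7 = 0.0637
θ = arctan(0.0637) = 3.64°

3.6°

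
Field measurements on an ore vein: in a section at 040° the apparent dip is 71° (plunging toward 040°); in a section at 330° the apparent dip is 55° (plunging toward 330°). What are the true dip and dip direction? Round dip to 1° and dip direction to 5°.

true dip 71°, dip direction 030°

Each apparent-dip line lies in the plane. As unit vectors (x east, y north, z up), v₁ plunges 71°→040° and v₂ plunges 55°→330°.
The plane normal is n = v₁ × v₂ ∝ (0.265, 0.443, 0.175).
True dip = arccos(n_z / |n|) = arccos(0.3219) = 71.2°.
Dip direction = atan2(0.265, 0.443) = 31° (azimuth of n's horizontal projection).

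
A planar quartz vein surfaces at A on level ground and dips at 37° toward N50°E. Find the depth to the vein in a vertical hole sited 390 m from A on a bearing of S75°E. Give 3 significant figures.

The hole lies 55° from the dip direction, so the down-dip offset is 390 × cos 55° = 223.69 m.
Depth = down-dip offset × tan(dip) = 223.69 × tan 37° = 223.69 × 0.7536
Depth = 168.57 m

169 m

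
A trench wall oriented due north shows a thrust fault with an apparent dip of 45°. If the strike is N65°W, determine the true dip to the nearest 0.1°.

The section is 65° from the strike.
tan(true dip) = tan 45° / sin 65° = 1.1034
true dip = arctan 1.1034 = 47.81°

47.8°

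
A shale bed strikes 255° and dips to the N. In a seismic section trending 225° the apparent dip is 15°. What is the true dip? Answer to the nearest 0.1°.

β = acute angle between strike 255° and section 225° = 30°.
tan δ = tan α / sin β = tan 15° / sin 30° = 0.2679 / 0.5000 = 0.5359
δ = arctan(0.5359) = 28.19°

28.2°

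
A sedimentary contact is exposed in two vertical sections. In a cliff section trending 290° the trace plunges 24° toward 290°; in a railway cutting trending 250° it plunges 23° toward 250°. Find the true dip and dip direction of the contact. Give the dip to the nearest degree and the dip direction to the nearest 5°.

Represent each trace as a vector plunging at its apparent dip toward its trend (east-north-up frame): v₁ = (-0.858, 0.312, -0.407), v₂ = (-0.865, -0.315, -0.391).
Cross product v₁ × v₂ gives the pole to the plane: n ∝ (-0.250, 0.016, 0.541).
True dip = arccos(n_z / |n|) = arccos(0.9072) = 24.9°.
Dip direction = azimuth of (n_x, n_y) = atan2(-0.250, 0.016) = 274°.

true dip 25°, dip direction 275°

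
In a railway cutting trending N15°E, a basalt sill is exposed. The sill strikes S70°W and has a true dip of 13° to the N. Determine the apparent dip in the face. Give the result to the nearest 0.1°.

10.7°

Angle between strike (S70°W) and section (N15°E): β = 55°.
tan α = tan 13° × sin 55° = 0.2309 × 0.8192 = 0.1891
α = arctan(0.1891) = 10.71°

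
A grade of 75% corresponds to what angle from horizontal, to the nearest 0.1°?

tan θ = 75/100 = 0.7500
θ = arctan(0.7500) = 36.87°

36.9°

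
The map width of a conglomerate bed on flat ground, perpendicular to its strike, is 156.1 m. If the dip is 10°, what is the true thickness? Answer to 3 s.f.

27.1 m

True thickness t = w · sin(dip) = 156.1 × sin 10°
t = 156.1 × 0.1736 = 27.106 m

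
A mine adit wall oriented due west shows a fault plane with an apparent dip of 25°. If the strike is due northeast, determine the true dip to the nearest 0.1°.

β = acute angle between strike due northeast and section due west = 45°.
tan(true dip) = tan 25° / sin 45° = 0.6595
δ = arctan(0.6595) = 33.40°

33.4°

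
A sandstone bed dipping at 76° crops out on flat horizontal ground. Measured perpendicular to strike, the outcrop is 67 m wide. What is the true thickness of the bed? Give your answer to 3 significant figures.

True thickness t = w · sin(dip) = 67 × sin 76°
t = 67 × 0.9703 = 65.010 m

65.0 m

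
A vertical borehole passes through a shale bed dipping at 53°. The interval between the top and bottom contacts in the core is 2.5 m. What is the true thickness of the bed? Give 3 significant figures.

1.50 m

True thickness t = h · cos(dip) = 2.5 × cos 53°
t = 2.5 × 0.6018 = 1.505 m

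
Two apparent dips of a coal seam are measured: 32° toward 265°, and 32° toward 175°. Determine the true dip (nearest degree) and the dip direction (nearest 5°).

true dip 41°, dip direction 220°

The two traces are lines in the plane: v₁ = (sin 265°·cos 32°, cos 265°·cos 32°, −sin 32°), v₂ = (sin 175°·cos 32°, cos 175°·cos 32°, −sin 32°).
Cross product v₁ × v₂ gives the pole to the plane: n ∝ (-0.409, -0.487, 0.719).
tan δ = √(n_x²+n_y²)/n_z = 0.636/0.719, so δ = 41.5°.
The horizontal component of n points toward azimuth atan2(n_x, n_y) = 220°, the dip direction.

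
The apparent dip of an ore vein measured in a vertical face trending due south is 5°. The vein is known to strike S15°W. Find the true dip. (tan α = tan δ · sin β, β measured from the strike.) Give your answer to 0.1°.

18.7°

β = acute angle between strike S15°W and section due south = 15°.
tan δ = tan α / sin β = tan 5° / sin 15° = 0.0875 / 0.2588 = 0.3380
δ = arctan(0.3380) = 18.68°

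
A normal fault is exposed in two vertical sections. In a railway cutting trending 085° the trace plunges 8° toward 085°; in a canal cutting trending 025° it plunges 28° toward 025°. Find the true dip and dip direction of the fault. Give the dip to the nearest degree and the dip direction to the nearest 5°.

The two traces are lines in the plane: v₁ = (sin 85°·cos 8°, cos 85°·cos 8°, −sin 8°), v₂ = (sin 25°·cos 28°, cos 25°·cos 28°, −sin 28°).
The plane normal is n = v₁ × v₂ ∝ (0.071, 0.411, 0.757).
tan δ = √(n_x²+n_y²)/n_z = 0.417/0.757, so δ = 28.9°.
The horizontal component of n points toward azimuth atan2(n_x, n_y) = 10°, the dip direction.

true dip 29°, dip direction 010°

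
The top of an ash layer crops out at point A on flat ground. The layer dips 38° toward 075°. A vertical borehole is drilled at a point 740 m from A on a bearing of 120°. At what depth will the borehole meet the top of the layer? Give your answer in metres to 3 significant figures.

409 m

The hole lies 45° from the dip direction, so the down-dip offset is 740 × cos 45° = 523.26 m.
Depth = down-dip offset × tan(dip) = 523.26 × tan 38° = 523.26 × 0.7813
Depth = 408.81 m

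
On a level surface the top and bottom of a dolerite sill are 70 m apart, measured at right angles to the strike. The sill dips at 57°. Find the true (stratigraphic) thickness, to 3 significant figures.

True thickness t = w · sin(dip) = 70 × sin 57°
t = 70 × 0.8387 = 58.707 m

58.7 m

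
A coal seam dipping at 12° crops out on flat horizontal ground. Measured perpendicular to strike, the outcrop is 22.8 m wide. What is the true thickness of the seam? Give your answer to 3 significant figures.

True thickness t = w · sin(dip) = 22.8 × sin 12°
t = 22.8 × 0.2079 = 4.740 m

4.74 m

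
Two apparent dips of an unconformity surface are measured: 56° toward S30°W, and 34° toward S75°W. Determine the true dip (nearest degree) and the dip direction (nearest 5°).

Each apparent-dip line lies in the plane. As unit vectors (x east, y north, z up), v₁ plunges 56°→S30°W and v₂ plunges 34°→S75°W.
The plane normal is n = v₁ × v₂ ∝ (-0.093, -0.508, 0.328).
tan δ = √(n_x²+n_y²)/n_z = 0.516/0.328, so δ = 57.6°.
Dip direction = azimuth of (n_x, n_y) = atan2(-0.093, -0.508) = 190°.

true dip 58°, dip direction 190°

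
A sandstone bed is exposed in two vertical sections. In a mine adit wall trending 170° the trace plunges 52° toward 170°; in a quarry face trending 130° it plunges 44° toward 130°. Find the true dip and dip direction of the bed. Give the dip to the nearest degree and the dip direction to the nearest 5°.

Each apparent-dip line lies in the plane. As unit vectors (x east, y north, z up), v₁ plunges 52°→170° and v₂ plunges 44°→130°.
Cross product v₁ × v₂ gives the pole to the plane: n ∝ (0.057, -0.360, 0.285).
Dip δ = arctan(|n_h|/n_z) = arctan(0.364/0.285) = 52.0°.
Dip direction = azimuth of (n_x, n_y) = atan2(0.057, -0.360) = 171°.

true dip 52°, dip direction 170°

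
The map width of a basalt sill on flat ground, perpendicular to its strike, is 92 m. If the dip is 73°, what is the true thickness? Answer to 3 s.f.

88.0 m

True thickness t = w · sin(dip) = 92 × sin 73°
t = 92 × 0.9563 = 87.980 m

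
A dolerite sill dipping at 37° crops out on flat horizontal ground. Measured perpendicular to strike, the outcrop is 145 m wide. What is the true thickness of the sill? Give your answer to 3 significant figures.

87.3 m

True thickness t = w · sin(dip) = 145 × sin 37°
t = 145 × 0.6018 = 87.263 m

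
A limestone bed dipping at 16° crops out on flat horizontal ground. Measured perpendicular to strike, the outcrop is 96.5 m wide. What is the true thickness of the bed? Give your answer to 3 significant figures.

26.6 m

True thickness t = w · sin(dip) = 96.5 × sin 16°
t = 96.5 × 0.2756 = 26.599 m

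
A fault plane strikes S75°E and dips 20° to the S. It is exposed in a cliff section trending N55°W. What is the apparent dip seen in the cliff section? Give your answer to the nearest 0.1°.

The section lies 20° from the strike.
tan α = tan 20° × sin 20° = 0.3640 × 0.3420 = 0.1245
apparent dip = arctan 0.1245 = 7.10°

7.1°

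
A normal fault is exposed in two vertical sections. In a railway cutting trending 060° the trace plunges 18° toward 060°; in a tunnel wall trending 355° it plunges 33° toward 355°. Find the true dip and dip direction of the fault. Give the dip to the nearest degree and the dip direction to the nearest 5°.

true dip 33°, dip direction 000°

The two traces are lines in the plane: v₁ = (sin 60°·cos 18°, cos 60°·cos 18°, −sin 18°), v₂ = (sin 355°·cos 33°, cos 355°·cos 33°, −sin 33°).
n = v₁ × v₂ = (-0.001, 0.471, 0.723) (taken with n_z > 0).
tan δ = √(n_x²+n_y²)/n_z = 0.471/0.723, so δ = 33.1°.
Dip direction = atan2(-0.001, 0.471) = 360° (azimuth of n's horizontal projection).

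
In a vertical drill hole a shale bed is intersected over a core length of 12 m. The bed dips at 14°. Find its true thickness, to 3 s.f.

11.6 m

True thickness t = h · cos(dip) = 12 × cos 14°
t = 12 × 0.9703 = 11.644 m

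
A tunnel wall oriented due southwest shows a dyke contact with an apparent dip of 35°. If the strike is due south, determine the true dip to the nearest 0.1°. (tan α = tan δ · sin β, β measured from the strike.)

The section is 45° from the strike.
tan(true dip) = tan 35° / sin 45° = 0.9902
true dip = arctan 0.9902 = 44.72°

44.7°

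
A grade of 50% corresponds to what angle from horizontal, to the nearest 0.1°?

26.6°

tan θ = 50/100 = 0.5000
θ = arctan(0.5000) = 26.57°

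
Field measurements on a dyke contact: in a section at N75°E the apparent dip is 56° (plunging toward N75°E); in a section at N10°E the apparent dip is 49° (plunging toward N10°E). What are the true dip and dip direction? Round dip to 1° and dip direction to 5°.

true dip 58°, dip direction 055°

Represent each trace as a vector plunging at its apparent dip toward its trend (east-north-up frame): v₁ = (0.540, 0.145, -0.829), v₂ = (0.114, 0.646, -0.755).
Cross product v₁ × v₂ gives the pole to the plane: n ∝ (0.426, 0.313, 0.332).
tan δ = √(n_x²+n_y²)/n_z = 0.529/0.332, so δ = 57.9°.
Dip direction = atan2(0.426, 0.313) = 54° (azimuth of n's horizontal projection).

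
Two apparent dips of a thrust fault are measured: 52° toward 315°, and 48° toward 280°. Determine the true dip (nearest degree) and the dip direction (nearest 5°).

The two traces are lines in the plane: v₁ = (sin 315°·cos 52°, cos 315°·cos 52°, −sin 52°), v₂ = (sin 280°·cos 48°, cos 280°·cos 48°, −sin 48°).
The plane normal is n = v₁ × v₂ ∝ (-0.232, 0.196, 0.236).
tan δ = √(n_x²+n_y²)/n_z = 0.304/0.236, so δ = 52.1°.
Dip direction = azimuth of (n_x, n_y) = atan2(-0.232, 0.196) = 310°.

true dip 52°, dip direction 310°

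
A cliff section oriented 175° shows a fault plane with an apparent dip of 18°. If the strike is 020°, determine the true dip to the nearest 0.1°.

The section is 25° from the strike.
tan(true dip) = tan 18° / sin 25° = 0.7688
true dip = arctan 0.7688 = 37.55°

37.6°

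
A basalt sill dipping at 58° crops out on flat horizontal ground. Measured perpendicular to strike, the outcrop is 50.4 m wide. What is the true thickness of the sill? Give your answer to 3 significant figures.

True thickness t = w · sin(dip) = 50.4 × sin 58°
t = 50.4 × 0.8480 = 42.742 m

42.7 m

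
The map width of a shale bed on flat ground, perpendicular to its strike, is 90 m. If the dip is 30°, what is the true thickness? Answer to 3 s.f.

True thickness t = w · sin(dip) = 90 × sin 30°
t = 90 × 0.5000 = 45.000 m

45.0 m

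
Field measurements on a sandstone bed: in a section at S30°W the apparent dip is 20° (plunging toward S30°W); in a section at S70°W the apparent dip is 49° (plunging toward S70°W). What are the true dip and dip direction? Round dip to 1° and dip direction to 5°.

true dip 55°, dip direction 285°

The two traces are lines in the plane: v₁ = (sin 210°·cos 20°, cos 210°·cos 20°, −sin 20°), v₂ = (sin 250°·cos 49°, cos 250°·cos 49°, −sin 49°).
Cross product v₁ × v₂ gives the pole to the plane: n ∝ (-0.537, 0.144, 0.396).
Dip δ = arctan(|n_h|/n_z) = arctan(0.556/0.396) = 54.5°.
The horizontal component of n points toward azimuth atan2(n_x, n_y) = 285°, the dip direction.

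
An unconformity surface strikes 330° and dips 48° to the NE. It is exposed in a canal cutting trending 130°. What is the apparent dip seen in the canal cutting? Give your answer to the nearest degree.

21°

The section lies 20° from the strike.
tan α = tan 48° × sin 20° = 1.1106 × 0.3420 = 0.3799
apparent dip = arctan 0.3799 = 20.80°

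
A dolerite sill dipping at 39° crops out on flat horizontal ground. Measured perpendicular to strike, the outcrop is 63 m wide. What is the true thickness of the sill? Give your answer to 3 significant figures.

39.6 m

True thickness t = w · sin(dip) = 63 × sin 39°
t = 63 × 0.6293 = 39.647 m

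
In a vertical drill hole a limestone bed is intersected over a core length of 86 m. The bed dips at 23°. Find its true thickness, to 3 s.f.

79.2 m

True thickness t = h · cos(dip) = 86 × cos 23°
t = 86 × 0.9205 = 79.163 m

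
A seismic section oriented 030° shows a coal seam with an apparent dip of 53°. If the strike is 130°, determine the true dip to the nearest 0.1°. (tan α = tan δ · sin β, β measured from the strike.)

53.4°

The section is 80° from the strike.
tan(true dip) = tan 53° / sin 80° = 1.3475
true dip = arctan 1.3475 = 53.42°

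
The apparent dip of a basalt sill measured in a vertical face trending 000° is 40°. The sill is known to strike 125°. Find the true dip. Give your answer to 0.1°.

45.7°

The section is 55° from the strike.
tan(true dip) = tan 40° / sin 55° = 1.0244
true dip = arctan 1.0244 = 45.69°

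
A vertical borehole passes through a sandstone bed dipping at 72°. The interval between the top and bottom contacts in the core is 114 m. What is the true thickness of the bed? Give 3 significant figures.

35.2 m

True thickness t = h · cos(dip) = 114 × cos 72°
t = 114 × 0.3090 = 35.228 m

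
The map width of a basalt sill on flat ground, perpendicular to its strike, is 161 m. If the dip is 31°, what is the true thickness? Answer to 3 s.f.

True thickness t = w · sin(dip) = 161 × sin 31°
t = 161 × 0.5150 = 82.921 m

82.9 m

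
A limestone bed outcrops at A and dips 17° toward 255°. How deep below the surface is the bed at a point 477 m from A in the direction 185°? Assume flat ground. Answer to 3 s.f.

The hole lies 70° from the dip direction, so the down-dip offset is 477 × cos 70° = 163.14 m.
Depth = down-dip offset × tan(dip) = 163.14 × tan 17° = 163.14 × 0.3057
Depth = 49.88 m

49.9 m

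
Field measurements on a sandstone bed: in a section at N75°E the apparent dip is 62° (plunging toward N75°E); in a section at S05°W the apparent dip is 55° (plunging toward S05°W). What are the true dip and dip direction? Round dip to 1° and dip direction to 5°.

The two traces are lines in the plane: v₁ = (sin 75°·cos 62°, cos 75°·cos 62°, −sin 62°), v₂ = (sin 185°·cos 55°, cos 185°·cos 55°, −sin 55°).
The plane normal is n = v₁ × v₂ ∝ (0.604, -0.416, 0.253).
True dip = arccos(n_z / |n|) = arccos(0.3262) = 71.0°.
The horizontal component of n points toward azimuth atan2(n_x, n_y) = 125°, the dip direction.

true dip 71°, dip direction 125°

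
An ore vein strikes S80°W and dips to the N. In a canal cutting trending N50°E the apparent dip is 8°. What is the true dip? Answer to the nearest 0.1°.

15.7°

β = acute angle between strike S80°W and section N50°E = 30°.
tan δ = tan α / sin β = tan 8° / sin 30° = 0.1405 / 0.5000 = 0.2811
δ = arctan(0.2811) = 15.70°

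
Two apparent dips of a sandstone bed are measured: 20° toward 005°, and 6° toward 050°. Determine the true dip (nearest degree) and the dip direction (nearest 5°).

Each apparent-dip line lies in the plane. As unit vectors (x east, y north, z up), v₁ plunges 20°→005° and v₂ plunges 6°→050°.
Cross product v₁ × v₂ gives the pole to the plane: n ∝ (-0.121, 0.252, 0.661).
tan δ = √(n_x²+n_y²)/n_z = 0.279/0.661, so δ = 22.9°.
Dip direction = atan2(-0.121, 0.252) = 334° (azimuth of n's horizontal projection).

true dip 23°, dip direction 335°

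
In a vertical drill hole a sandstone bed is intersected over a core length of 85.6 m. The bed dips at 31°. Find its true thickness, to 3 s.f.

True thickness t = h · cos(dip) = 85.6 × cos 31°
t = 85.6 × 0.8572 = 73.374 m

73.4 m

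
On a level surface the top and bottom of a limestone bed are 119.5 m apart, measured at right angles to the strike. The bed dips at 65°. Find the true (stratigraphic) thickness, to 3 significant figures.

True thickness t = w · sin(dip) = 119.5 × sin 65°
t = 119.5 × 0.9063 = 108.304 m

108 m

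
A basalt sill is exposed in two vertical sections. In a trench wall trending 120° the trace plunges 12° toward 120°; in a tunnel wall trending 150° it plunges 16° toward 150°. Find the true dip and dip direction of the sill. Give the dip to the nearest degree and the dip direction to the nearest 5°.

Represent each trace as a vector plunging at its apparent dip toward its trend (east-north-up frame): v₁ = (0.847, -0.489, -0.208), v₂ = (0.481, -0.832, -0.276).
Cross product v₁ × v₂ gives the pole to the plane: n ∝ (0.038, -0.134, 0.470).
tan δ = √(n_x²+n_y²)/n_z = 0.139/0.470, so δ = 16.5°.
Dip direction = azimuth of (n_x, n_y) = atan2(0.038, -0.134) = 164°.

true dip 16°, dip direction 165°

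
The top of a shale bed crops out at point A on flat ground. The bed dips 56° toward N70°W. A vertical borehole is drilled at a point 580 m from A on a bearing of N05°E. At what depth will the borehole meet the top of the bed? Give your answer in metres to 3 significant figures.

223 m

The hole lies 75° from the dip direction, so the down-dip offset is 580 × cos 75° = 150.12 m.
Depth = down-dip offset × tan(dip) = 150.12 × tan 56° = 150.12 × 1.4826
Depth = 222.55 m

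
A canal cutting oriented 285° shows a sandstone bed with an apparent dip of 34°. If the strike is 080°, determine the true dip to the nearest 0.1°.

57.9°

β = acute angle between strike 080° and section 285° = 25°.
tan δ = tan α / sin β = tan 34° / sin 25° = 0.6745 / 0.4226 = 1.5960
δ = arctan(1.5960) = 57.93°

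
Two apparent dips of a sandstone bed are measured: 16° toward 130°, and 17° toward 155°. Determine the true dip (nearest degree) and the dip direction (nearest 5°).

Each apparent-dip line lies in the plane. As unit vectors (x east, y north, z up), v₁ plunges 16°→130° and v₂ plunges 17°→155°.
n = v₁ × v₂ = (0.058, -0.104, 0.388) (taken with n_z > 0).
True dip = arccos(n_z / |n|) = arccos(0.9561) = 17.0°.
Dip direction = atan2(0.058, -0.104) = 151° (azimuth of n's horizontal projection).

true dip 17°, dip direction 150°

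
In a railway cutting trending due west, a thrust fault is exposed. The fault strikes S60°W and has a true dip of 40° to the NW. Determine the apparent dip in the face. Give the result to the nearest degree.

23°

The section lies 30° from the strike.
tan(apparent dip) = tan 40° · sin 30° = 0.4195
α = arctan(0.4195) = 22.76°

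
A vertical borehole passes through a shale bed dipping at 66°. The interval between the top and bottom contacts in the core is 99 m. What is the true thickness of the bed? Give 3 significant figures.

True thickness t = h · cos(dip) = 99 × cos 66°
t = 99 × 0.4067 = 40.267 m

40.3 m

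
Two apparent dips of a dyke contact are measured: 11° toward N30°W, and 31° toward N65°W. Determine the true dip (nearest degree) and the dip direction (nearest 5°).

Each apparent-dip line lies in the plane. As unit vectors (x east, y north, z up), v₁ plunges 11°→N30°W and v₂ plunges 31°→N65°W.
n = v₁ × v₂ = (-0.369, -0.105, 0.483) (taken with n_z > 0).
True dip = arccos(n_z / |n|) = arccos(0.7831) = 38.5°.
The horizontal component of n points toward azimuth atan2(n_x, n_y) = 254°, the dip direction.

true dip 38°, dip direction 255°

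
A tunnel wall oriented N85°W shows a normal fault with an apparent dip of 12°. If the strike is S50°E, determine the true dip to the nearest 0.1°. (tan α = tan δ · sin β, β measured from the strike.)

20.3°

The section is 35° from the strike.
tan δ = tan α / sin β = tan 12° / sin 35° = 0.2126 / 0.5736 = 0.3706
true dip = arctan 0.3706 = 20.33°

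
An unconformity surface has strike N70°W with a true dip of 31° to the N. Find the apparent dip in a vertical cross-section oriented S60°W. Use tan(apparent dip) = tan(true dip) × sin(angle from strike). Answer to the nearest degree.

25°

The section lies 50° from the strike.
tan α = tan 31° × sin 50° = 0.6009 × 0.7660 = 0.4603
apparent dip = arctan 0.4603 = 24.72°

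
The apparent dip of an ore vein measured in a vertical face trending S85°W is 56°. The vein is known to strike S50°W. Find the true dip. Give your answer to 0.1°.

68.8°

β = acute angle between strike S50°W and section S85°W = 35°.
tan(true dip) = tan 56° / sin 35° = 2.5848
true dip = arctan 2.5848 = 68.85°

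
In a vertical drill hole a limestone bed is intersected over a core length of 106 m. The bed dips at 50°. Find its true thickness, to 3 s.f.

True thickness t = h · cos(dip) = 106 × cos 50°
t = 106 × 0.6428 = 68.135 m

68.1 m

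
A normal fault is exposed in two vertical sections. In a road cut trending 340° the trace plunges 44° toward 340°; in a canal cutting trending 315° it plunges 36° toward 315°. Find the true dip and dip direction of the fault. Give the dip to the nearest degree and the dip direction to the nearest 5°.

The two traces are lines in the plane: v₁ = (sin 340°·cos 44°, cos 340°·cos 44°, −sin 44°), v₂ = (sin 315°·cos 36°, cos 315°·cos 36°, −sin 36°).
Cross product v₁ × v₂ gives the pole to the plane: n ∝ (0.000, 0.253, 0.246).
Dip δ = arctan(|n_h|/n_z) = arctan(0.253/0.246) = 45.8°.
Dip direction = azimuth of (n_x, n_y) = atan2(0.000, 0.253) = 0°.

true dip 46°, dip direction 000°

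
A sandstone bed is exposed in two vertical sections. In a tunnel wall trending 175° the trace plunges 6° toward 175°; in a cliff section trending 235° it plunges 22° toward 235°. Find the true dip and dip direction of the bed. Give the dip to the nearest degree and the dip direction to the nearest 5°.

true dip 23°, dip direction 250°

Represent each trace as a vector plunging at its apparent dip toward its trend (east-north-up frame): v₁ = (0.087, -0.991, -0.105), v₂ = (-0.760, -0.532, -0.375).
n = v₁ × v₂ = (-0.316, -0.112, 0.799) (taken with n_z > 0).
Dip δ = arctan(|n_h|/n_z) = arctan(0.335/0.799) = 22.7°.
Dip direction = atan2(-0.316, -0.112) = 250° (azimuth of n's horizontal projection).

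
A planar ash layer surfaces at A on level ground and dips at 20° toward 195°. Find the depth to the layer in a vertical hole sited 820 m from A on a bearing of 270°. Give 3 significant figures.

77.2 m

The hole lies 75° from the dip direction, so the down-dip offset is 820 × cos 75° = 212.23 m.
Depth = down-dip offset × tan(dip) = 212.23 × tan 20° = 212.23 × 0.3640
Depth = 77.25 m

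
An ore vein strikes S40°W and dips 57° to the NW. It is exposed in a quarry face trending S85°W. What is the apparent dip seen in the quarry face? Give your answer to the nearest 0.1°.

Angle between strike (S40°W) and section (S85°W): β = 45°.
tan(apparent dip) = tan 57° · sin 45° = 1.0888
α = arctan(1.0888) = 47.44°

47.4°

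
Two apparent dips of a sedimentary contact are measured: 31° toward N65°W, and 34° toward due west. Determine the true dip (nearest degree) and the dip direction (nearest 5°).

The two traces are lines in the plane: v₁ = (sin 295°·cos 31°, cos 295°·cos 31°, −sin 31°), v₂ = (sin 270°·cos 34°, cos 270°·cos 34°, −sin 34°).
n = v₁ × v₂ = (-0.203, -0.007, 0.300) (taken with n_z > 0).
Dip δ = arctan(|n_h|/n_z) = arctan(0.203/0.300) = 34.0°.
Dip direction = atan2(-0.203, -0.007) = 268° (azimuth of n's horizontal projection).

true dip 34°, dip direction 270°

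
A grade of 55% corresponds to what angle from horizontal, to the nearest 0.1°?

tan θ = 55/100 = 0.5500
θ = arctan(0.5500) = 28.81°

28.8°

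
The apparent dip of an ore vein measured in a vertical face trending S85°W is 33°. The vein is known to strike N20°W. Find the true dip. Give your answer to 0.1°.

The section is 75° from the strike.
tan(true dip) = tan 33° / sin 75° = 0.6723
true dip = arctan 0.6723 = 33.91°

33.9°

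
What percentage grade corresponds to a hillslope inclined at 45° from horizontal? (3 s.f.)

grade % = 100 × tan 45° = 100 × 1.0000

100%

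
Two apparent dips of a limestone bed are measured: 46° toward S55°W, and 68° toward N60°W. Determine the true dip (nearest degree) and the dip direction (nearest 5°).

Each apparent-dip line lies in the plane. As unit vectors (x east, y north, z up), v₁ plunges 46°→S55°W and v₂ plunges 68°→N60°W.
Cross product v₁ × v₂ gives the pole to the plane: n ∝ (-0.504, 0.294, 0.236).
tan δ = √(n_x²+n_y²)/n_z = 0.584/0.236, so δ = 68.0°.
Dip direction = azimuth of (n_x, n_y) = atan2(-0.504, 0.294) = 300°.

true dip 68°, dip direction 300°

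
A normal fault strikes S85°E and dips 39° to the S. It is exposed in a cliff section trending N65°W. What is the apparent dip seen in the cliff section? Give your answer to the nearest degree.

The strike is S85°E and the section trends N65°W; the acute angle between them is β = 20°.
tan α = tan 39° × sin 20° = 0.8098 × 0.3420 = 0.2770
apparent dip = arctan 0.2770 = 15.48°

15°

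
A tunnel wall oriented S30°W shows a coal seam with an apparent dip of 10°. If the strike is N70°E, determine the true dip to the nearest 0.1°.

15.3°

β = acute angle between strike N70°E and section S30°W = 40°.
tan(true dip) = tan 10° / sin 40° = 0.2743
δ = arctan(0.2743) = 15.34°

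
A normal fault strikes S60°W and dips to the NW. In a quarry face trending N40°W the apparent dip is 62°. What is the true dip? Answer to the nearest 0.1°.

62.4°

β = acute angle between strike S60°W and section N40°W = 80°.
tan(true dip) = tan 62° / sin 80° = 1.9097
δ = arctan(1.9097) = 62.36°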